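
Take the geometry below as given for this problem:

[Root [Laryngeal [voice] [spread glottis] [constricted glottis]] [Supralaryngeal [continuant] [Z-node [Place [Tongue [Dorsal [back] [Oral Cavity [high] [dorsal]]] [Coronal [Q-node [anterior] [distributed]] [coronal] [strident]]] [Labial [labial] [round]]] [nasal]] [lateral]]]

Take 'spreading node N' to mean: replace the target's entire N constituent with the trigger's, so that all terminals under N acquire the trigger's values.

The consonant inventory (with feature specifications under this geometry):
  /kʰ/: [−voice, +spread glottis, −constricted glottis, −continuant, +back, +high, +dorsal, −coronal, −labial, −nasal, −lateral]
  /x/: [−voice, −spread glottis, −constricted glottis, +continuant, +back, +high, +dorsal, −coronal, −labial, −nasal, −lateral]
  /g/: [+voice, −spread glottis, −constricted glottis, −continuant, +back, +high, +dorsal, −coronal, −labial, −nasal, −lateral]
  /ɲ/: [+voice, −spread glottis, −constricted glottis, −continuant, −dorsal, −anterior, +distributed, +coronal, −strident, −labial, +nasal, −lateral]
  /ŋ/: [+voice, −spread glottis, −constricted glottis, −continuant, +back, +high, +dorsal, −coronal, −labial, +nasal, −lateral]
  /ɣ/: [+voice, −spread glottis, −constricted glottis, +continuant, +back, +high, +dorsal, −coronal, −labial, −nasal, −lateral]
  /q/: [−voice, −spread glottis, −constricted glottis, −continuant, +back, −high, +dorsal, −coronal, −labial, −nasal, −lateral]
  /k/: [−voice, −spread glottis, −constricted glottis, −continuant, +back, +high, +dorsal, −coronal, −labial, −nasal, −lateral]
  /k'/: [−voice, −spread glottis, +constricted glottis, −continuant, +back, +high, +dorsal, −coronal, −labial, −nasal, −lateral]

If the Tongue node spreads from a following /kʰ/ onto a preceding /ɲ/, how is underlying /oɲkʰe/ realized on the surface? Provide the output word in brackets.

The Tongue node dominates the terminals [back], [high], [dorsal], [anterior], [distributed], [coronal], [strident].
After delinking /ɲ/'s Tongue and linking /kʰ/'s, the affected terminals become [+back], [+high], [+dorsal], [−coronal]; [voice], [spread glottis], [constricted glottis], … (outside Tongue) are retained from /ɲ/.
Among the inventory, only /ŋ/ has exactly this specification, giving the surface form [oŋkʰe].

[oŋkʰe]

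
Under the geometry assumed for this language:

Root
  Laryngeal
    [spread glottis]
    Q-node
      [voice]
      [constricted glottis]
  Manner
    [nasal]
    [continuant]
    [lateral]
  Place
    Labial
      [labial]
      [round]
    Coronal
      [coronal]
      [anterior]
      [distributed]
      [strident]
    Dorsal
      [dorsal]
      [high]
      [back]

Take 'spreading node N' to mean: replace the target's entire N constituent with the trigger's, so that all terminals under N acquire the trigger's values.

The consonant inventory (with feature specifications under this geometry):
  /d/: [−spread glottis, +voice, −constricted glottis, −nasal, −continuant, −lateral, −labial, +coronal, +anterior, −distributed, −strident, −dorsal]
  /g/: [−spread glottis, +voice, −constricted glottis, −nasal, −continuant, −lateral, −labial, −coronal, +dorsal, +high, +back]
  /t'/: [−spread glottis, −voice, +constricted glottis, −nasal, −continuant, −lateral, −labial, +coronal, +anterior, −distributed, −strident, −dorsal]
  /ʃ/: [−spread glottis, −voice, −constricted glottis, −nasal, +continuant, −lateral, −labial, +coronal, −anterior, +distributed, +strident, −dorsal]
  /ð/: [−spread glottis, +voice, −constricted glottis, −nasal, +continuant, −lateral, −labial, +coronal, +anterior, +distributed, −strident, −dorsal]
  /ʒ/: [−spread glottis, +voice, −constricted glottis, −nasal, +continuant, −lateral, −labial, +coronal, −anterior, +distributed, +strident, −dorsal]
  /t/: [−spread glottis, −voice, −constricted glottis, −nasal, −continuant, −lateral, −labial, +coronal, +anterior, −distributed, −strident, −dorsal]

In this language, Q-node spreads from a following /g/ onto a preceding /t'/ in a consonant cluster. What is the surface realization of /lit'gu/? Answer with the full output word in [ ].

Q-node immediately or transitively dominates [voice], [constricted glottis].
The target acquires /g/'s values for everything under Q-node — [+voice], [−constricted glottis] — while keeping its own [spread glottis], [nasal], [continuant], ….
Among the inventory, only /d/ has exactly this specification, giving the surface form [lidgu].

[lidgu]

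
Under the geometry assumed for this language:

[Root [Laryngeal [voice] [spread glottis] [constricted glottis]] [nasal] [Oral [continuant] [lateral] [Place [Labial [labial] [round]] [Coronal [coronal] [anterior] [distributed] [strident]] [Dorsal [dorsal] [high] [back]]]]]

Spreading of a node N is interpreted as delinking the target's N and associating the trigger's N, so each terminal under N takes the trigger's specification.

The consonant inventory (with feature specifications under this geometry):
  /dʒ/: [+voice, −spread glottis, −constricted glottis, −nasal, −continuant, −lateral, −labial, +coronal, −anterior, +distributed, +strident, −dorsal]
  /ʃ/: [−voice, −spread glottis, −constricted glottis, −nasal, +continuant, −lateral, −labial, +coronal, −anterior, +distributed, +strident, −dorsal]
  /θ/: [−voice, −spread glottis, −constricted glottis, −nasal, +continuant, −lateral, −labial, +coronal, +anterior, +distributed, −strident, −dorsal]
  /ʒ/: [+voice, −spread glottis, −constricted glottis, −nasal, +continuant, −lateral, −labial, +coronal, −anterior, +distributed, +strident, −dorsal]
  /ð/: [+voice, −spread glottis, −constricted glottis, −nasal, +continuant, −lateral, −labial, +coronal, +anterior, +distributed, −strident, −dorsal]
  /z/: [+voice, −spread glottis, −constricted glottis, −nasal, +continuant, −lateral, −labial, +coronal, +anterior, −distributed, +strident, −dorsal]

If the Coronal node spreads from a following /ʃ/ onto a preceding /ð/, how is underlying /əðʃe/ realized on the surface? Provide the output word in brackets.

The Coronal node dominates the terminals [coronal], [anterior], [distributed], [strident].
Spreading Coronal from /ʃ/ onto /ð/ replaces those values with /ʃ/'s: [+coronal], [−anterior], [+distributed], [+strident]. Features outside Coronal ([voice], [spread glottis], [constricted glottis], …) stay as in /ð/.
This feature bundle is that of [ʒ], so /əðʃe/ surfaces as [əʒʃe].

[əʒʃe]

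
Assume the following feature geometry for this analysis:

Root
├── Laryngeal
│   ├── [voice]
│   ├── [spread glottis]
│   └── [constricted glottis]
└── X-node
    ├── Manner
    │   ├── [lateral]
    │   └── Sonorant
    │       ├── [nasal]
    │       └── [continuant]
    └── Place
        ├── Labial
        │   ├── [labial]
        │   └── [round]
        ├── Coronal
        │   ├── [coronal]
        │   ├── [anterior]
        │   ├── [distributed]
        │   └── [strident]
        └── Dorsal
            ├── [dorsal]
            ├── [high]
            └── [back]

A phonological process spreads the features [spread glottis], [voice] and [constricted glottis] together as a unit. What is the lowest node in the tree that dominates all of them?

[spread glottis] is immediately dominated by Laryngeal.
[voice] is immediately dominated by Laryngeal.
[constricted glottis] is immediately dominated by Laryngeal.
Laryngeal is the lowest common ancestor — every listed feature sits under it, and no single subconstituent of Laryngeal covers them all.

Laryngeal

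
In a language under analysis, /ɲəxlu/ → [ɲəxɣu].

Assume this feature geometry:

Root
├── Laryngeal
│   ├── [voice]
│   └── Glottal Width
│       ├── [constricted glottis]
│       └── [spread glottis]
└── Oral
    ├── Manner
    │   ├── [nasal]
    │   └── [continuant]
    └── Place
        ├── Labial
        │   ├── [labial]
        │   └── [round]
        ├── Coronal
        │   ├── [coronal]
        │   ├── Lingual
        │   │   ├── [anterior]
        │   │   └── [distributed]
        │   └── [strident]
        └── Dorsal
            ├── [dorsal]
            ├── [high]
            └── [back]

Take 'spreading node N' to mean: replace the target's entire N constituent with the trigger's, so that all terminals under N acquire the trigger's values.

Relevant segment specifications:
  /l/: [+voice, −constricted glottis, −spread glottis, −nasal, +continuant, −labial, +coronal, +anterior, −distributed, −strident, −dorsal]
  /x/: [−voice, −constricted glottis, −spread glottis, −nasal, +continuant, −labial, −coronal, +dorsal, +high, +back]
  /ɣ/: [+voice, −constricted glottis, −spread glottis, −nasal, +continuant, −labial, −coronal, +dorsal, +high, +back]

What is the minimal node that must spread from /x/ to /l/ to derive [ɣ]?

Feature comparison: [coronal], [anterior], [distributed], [strident], [dorsal], [high], [back] differ between /l/ and [ɣ]; the remaining terminals match.
In this geometry the lowest node dominating all of them is Place: every daughter of Place dominates only a proper subset, so no lower node suffices.
Delinking /l/'s Place and associating /x/'s Place gives precisely the feature bundle of [ɣ].
[voice], a feature on which the two segments disagree outside Place, is unchanged — nothing dominating it spread, and Place is the minimal sufficient constituent.

Place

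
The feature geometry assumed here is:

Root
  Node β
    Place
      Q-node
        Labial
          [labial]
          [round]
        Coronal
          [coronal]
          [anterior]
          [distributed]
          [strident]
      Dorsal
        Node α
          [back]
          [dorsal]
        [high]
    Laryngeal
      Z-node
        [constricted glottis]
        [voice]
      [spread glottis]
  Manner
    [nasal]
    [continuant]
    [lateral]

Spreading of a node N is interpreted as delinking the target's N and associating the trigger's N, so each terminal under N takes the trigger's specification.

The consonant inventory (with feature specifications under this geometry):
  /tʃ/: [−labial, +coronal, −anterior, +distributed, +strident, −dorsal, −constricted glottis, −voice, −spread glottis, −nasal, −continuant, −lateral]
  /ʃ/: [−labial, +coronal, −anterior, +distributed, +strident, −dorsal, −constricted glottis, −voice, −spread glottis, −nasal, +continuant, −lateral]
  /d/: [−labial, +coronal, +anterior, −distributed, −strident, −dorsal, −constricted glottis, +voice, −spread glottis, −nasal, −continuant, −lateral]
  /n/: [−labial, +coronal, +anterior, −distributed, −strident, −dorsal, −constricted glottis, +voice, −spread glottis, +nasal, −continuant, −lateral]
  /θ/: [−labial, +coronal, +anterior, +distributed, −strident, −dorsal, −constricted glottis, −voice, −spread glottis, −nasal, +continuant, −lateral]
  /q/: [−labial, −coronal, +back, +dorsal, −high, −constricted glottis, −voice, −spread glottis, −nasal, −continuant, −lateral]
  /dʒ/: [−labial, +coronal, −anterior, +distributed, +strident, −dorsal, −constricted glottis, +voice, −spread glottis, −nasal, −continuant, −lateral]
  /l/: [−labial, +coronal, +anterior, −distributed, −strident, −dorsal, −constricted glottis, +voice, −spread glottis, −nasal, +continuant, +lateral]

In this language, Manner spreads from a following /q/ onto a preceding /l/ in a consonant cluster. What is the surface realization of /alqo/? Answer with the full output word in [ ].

Terminals under Manner in this geometry: [nasal], [continuant], [lateral].
The target acquires /q/'s values for everything under Manner — [−nasal], [−continuant], [−lateral] — while keeping its own [labial], [coronal], [anterior], ….
This feature bundle is that of [d], so /alqo/ surfaces as [adqo].

[adqo]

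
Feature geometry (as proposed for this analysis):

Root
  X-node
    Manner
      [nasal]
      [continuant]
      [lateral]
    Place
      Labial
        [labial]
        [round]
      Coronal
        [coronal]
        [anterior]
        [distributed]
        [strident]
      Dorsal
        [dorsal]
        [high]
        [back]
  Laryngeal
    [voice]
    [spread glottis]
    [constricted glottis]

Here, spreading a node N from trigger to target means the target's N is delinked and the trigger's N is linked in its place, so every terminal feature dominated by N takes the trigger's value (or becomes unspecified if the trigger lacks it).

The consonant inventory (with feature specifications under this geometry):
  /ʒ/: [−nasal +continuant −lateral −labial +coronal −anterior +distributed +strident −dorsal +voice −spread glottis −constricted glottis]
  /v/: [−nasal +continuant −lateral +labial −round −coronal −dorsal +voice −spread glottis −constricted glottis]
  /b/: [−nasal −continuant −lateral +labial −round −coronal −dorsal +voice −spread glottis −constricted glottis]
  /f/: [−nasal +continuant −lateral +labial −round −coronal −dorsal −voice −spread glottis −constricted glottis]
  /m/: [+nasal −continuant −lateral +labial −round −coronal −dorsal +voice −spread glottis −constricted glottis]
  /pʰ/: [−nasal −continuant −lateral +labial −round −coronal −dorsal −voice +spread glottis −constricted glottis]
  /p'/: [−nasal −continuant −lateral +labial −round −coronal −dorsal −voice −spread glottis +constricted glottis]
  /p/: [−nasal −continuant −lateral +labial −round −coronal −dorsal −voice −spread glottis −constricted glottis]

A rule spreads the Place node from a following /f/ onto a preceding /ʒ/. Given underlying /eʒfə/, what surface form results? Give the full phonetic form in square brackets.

[evfə]

The Place node dominates the terminals [labial], [round], [coronal], [anterior], [distributed], [strident], [dorsal], [high], [back].
After delinking /ʒ/'s Place and linking /f/'s, the affected terminals become [+labial], [−round], [−coronal], [−dorsal]; [nasal], [continuant], [lateral], … (outside Place) are retained from /ʒ/.
The resulting bundle matches /v/ in the inventory; substituting it for /ʒ/ gives [evfə].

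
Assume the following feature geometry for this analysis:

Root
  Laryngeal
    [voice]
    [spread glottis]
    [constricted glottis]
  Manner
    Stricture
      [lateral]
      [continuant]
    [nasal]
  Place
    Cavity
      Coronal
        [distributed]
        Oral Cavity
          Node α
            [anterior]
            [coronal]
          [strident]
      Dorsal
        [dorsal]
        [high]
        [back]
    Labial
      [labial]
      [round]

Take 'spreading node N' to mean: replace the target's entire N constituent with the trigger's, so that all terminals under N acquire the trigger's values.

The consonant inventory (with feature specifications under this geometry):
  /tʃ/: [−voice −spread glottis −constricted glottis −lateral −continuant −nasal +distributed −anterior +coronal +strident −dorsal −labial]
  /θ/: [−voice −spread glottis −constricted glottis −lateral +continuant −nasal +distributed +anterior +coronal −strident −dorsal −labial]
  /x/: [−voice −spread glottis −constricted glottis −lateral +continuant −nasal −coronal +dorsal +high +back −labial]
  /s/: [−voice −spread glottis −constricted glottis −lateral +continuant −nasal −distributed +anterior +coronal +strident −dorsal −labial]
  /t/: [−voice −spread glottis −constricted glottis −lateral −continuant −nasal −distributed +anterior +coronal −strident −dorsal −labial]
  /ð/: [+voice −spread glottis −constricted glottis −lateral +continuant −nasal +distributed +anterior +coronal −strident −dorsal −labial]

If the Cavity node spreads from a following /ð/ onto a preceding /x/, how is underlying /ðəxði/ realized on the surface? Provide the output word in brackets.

Terminals under Cavity in this geometry: [distributed], [anterior], [coronal], [strident], [dorsal], [high], [back].
Spreading Cavity from /ð/ onto /x/ replaces those values with /ð/'s: [+distributed], [+anterior], [+coronal], [−strident], [−dorsal]. Features outside Cavity ([voice], [spread glottis], [constricted glottis], …) stay as in /x/.
This feature bundle is that of [θ], so /ðəxði/ surfaces as [ðəθði].

[ðəθði]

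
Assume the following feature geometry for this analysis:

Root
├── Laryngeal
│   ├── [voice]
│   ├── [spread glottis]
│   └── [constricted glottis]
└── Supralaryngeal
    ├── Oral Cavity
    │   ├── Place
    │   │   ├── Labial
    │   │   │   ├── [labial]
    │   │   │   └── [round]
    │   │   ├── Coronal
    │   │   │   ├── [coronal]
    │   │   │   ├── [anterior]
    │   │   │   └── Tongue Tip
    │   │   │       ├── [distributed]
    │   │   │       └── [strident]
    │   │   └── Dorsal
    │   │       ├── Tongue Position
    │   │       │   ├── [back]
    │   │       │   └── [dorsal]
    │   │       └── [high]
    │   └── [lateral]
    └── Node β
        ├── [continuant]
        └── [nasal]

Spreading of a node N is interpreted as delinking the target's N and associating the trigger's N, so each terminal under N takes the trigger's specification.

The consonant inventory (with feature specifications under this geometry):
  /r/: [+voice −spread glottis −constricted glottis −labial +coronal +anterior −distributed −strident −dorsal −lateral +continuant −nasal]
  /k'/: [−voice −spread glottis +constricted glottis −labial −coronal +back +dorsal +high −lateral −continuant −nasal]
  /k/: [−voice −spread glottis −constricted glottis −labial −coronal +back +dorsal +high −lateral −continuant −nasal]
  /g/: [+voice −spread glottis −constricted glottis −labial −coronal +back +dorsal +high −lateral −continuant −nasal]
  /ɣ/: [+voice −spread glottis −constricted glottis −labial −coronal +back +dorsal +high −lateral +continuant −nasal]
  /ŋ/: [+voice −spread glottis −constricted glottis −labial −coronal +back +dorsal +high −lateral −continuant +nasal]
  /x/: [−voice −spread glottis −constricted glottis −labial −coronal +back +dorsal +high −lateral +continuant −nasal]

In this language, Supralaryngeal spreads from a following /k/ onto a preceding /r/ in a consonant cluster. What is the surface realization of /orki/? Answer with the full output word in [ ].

[ogki]

The Supralaryngeal node dominates the terminals [labial], [round], [coronal], [anterior], [distributed], [strident], [back], [dorsal], [high], [lateral], [continuant], [nasal].
After delinking /r/'s Supralaryngeal and linking /k/'s, the affected terminals become [−labial], [−coronal], [+back], [+dorsal], [+high], [−lateral], [−continuant], [−nasal]; [voice], [spread glottis], [constricted glottis] (outside Supralaryngeal) are retained from /r/.
This feature bundle is that of [g], so /orki/ surfaces as [ogki].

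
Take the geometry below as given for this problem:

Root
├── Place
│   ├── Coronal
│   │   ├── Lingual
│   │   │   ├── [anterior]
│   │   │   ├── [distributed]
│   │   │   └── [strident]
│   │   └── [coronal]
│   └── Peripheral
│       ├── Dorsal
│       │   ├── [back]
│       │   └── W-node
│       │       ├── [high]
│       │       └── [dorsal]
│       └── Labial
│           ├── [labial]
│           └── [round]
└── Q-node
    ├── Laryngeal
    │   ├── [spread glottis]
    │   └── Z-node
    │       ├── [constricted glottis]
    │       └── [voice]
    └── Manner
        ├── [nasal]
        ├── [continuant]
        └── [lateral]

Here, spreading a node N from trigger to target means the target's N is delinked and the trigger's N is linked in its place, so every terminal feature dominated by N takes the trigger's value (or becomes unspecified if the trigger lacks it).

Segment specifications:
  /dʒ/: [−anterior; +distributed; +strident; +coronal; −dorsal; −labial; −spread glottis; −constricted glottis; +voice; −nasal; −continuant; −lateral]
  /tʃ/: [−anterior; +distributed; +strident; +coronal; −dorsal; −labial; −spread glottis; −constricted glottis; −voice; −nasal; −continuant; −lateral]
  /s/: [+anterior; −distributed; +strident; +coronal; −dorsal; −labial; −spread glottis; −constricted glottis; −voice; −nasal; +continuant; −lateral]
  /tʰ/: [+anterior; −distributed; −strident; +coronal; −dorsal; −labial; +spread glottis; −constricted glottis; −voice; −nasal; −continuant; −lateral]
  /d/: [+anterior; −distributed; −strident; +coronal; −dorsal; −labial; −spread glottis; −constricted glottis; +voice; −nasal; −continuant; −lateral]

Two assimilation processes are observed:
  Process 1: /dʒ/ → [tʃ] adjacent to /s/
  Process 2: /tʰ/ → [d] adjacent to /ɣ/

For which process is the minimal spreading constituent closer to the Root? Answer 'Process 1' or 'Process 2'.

Process 2

Process 1 alters [voice]; the lowest dominating node is [voice] (depth 4 from Root).
Process 2: the features that change are [voice], [spread glottis]; the minimal node is Laryngeal (depth 2).
Depth 2 < depth 4; Process 2 involves the structurally higher constituent Laryngeal.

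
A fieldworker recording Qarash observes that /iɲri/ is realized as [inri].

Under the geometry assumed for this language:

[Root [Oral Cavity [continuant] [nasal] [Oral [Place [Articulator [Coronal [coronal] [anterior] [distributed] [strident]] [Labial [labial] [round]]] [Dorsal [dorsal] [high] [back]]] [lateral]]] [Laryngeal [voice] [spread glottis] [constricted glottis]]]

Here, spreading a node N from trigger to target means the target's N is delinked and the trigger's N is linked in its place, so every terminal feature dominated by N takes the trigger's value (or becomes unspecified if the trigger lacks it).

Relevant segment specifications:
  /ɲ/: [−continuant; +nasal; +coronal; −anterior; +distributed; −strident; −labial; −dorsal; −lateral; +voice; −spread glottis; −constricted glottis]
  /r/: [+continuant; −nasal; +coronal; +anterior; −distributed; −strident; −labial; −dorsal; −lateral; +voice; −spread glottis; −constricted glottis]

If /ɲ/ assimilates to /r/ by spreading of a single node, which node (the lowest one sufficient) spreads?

Feature comparison: [anterior], [distributed] differ between /ɲ/ and [n]; the remaining terminals match.
These terminals are all dominated by Coronal, and no proper subconstituent of Coronal covers them all; Coronal is their lowest common ancestor.
Delinking /ɲ/'s Coronal and associating /r/'s Coronal gives precisely the feature bundle of [n].
[continuant], [nasal] stay as in /ɲ/ although /r/ differs there, so no node dominating them spread; among the remaining candidates Coronal is the lowest that derives the output.

Coronal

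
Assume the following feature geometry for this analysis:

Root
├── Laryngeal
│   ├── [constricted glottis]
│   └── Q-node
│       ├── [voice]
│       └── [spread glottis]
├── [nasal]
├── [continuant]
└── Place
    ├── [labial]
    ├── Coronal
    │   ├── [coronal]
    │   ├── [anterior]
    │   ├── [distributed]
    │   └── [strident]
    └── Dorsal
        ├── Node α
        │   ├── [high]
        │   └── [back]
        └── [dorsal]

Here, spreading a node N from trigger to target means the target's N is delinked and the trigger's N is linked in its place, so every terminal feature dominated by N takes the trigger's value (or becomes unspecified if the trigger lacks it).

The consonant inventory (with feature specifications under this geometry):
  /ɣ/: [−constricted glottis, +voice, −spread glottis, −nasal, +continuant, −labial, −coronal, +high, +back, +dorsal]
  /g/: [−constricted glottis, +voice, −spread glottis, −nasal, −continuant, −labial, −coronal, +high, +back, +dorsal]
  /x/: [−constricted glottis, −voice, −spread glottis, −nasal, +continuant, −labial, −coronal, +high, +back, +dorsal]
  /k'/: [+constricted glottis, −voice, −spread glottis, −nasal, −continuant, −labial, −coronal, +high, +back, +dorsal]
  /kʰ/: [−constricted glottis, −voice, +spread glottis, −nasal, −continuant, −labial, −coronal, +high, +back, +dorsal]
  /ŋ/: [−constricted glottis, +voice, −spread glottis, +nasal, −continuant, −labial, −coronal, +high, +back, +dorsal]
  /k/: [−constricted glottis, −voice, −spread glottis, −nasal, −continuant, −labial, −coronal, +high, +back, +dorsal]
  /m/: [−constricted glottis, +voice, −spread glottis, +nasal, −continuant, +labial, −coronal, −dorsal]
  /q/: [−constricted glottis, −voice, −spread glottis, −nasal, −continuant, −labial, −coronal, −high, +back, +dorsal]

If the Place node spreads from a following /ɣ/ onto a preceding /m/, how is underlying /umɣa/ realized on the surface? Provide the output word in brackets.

Place immediately or transitively dominates [labial], [coronal], [anterior], [distributed], [strident], [high], [back], [dorsal].
After delinking /m/'s Place and linking /ɣ/'s, the affected terminals become [−labial], [−coronal], [+high], [+back], [+dorsal]; [constricted glottis], [voice], [spread glottis], … (outside Place) are retained from /m/.
This feature bundle is that of [ŋ], so /umɣa/ surfaces as [uŋɣa].

[uŋɣa]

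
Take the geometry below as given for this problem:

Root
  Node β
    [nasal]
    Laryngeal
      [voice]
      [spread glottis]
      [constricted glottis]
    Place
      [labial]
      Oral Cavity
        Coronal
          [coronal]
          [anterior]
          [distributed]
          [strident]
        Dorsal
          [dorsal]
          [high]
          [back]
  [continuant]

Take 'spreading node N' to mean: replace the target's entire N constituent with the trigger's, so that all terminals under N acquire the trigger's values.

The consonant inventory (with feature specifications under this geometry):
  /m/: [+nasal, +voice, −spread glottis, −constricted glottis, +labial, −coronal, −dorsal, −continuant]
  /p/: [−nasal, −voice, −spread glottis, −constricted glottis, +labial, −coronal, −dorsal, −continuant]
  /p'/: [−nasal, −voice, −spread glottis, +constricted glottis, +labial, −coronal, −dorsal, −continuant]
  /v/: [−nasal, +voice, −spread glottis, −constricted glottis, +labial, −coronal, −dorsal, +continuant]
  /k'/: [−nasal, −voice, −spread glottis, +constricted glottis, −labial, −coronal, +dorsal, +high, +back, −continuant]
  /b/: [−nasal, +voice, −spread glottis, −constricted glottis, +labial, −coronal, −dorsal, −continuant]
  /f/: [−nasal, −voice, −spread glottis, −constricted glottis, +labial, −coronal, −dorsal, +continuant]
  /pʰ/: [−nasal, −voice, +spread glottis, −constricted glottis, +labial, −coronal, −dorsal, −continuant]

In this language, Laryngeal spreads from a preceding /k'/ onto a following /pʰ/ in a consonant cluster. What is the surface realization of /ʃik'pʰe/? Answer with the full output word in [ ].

Laryngeal immediately or transitively dominates [voice], [spread glottis], [constricted glottis].
Spreading Laryngeal from /k'/ onto /pʰ/ replaces those values with /k'/'s: [−voice], [−spread glottis], [+constricted glottis]. Features outside Laryngeal ([nasal], [labial], [coronal], …) stay as in /pʰ/.
This feature bundle is that of [p'], so /ʃik'pʰe/ surfaces as [ʃik'p'e].

[ʃik'p'e]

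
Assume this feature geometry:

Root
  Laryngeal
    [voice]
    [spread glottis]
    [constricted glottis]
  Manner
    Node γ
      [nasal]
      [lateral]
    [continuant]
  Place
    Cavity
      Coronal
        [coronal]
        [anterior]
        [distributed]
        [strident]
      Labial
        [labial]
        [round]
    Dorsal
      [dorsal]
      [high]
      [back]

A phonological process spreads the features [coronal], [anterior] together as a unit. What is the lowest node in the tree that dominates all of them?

Coronal

[coronal] lies under Coronal (below Place).
[anterior] lies under Coronal (below Place).
These paths first converge at Coronal; no daughter of Coronal dominates all 2 features, so Coronal is the minimal constituent.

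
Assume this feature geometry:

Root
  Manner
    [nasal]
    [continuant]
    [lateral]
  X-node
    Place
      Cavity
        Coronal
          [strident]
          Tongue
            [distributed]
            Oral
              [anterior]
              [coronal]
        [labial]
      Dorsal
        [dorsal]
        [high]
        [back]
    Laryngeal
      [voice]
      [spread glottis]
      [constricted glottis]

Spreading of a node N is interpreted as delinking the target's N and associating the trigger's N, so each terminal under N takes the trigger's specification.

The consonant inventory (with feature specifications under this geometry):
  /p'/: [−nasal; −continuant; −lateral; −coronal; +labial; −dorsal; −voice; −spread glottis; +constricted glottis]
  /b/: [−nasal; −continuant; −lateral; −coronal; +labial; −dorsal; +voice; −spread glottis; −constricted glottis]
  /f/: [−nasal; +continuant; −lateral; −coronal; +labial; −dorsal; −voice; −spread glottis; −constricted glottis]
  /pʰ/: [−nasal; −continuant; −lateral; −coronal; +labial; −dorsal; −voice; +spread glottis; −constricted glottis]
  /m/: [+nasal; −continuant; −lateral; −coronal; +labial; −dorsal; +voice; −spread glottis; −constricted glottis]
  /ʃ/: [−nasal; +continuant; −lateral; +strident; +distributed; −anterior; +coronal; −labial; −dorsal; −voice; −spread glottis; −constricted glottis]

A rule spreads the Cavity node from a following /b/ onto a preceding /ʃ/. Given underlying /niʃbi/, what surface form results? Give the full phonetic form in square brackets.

[nifbi]

The Cavity node dominates the terminals [strident], [distributed], [anterior], [coronal], [labial].
Spreading Cavity from /b/ onto /ʃ/ replaces those values with /b/'s: [−coronal], [+labial]. Features outside Cavity ([nasal], [continuant], [lateral], …) stay as in /ʃ/.
The resulting bundle matches /f/ in the inventory; substituting it for /ʃ/ gives [nifbi].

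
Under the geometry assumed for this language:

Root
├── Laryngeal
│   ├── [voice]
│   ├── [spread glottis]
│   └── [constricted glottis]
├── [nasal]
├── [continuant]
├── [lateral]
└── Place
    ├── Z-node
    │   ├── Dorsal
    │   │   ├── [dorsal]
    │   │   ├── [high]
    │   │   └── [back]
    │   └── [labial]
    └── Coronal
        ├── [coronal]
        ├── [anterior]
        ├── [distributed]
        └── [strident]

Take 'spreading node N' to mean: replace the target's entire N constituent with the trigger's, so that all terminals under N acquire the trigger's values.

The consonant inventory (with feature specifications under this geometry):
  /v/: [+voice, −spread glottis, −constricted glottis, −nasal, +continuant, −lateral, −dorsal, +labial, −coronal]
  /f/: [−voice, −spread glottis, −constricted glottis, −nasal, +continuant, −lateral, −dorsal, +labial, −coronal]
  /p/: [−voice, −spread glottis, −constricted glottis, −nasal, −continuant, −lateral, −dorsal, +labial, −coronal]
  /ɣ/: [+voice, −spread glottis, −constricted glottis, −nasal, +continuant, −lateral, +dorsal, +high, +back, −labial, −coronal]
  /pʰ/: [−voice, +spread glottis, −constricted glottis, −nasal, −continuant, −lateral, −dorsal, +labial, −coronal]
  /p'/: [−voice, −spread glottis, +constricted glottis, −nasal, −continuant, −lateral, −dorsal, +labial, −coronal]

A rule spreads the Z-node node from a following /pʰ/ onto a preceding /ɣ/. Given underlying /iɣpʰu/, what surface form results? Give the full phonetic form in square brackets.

Z-node immediately or transitively dominates [dorsal], [high], [back], [labial].
After delinking /ɣ/'s Z-node and linking /pʰ/'s, the affected terminals become [−dorsal], [+labial]; [voice], [spread glottis], [constricted glottis], … (outside Z-node) are retained from /ɣ/.
Among the inventory, only /v/ has exactly this specification, giving the surface form [ivpʰu].

[ivpʰu]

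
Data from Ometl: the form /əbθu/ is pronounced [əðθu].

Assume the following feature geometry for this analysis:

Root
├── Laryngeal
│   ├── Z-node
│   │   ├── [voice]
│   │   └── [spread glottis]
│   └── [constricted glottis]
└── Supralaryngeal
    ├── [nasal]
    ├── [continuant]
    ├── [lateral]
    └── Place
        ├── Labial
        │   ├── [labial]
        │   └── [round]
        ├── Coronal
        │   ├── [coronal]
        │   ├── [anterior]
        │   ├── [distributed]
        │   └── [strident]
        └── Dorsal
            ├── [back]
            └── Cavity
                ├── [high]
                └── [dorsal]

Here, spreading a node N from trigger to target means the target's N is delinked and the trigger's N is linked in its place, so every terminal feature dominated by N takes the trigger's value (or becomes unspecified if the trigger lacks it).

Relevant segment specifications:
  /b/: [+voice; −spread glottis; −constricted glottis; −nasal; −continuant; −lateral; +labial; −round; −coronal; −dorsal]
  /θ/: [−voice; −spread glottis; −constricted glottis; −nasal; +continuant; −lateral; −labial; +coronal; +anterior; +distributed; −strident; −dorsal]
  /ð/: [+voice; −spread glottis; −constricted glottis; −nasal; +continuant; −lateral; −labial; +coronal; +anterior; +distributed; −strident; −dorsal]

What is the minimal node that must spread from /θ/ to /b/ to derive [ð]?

Supralaryngeal

/b/ and [ð] differ in [continuant], [labial], [round], [coronal], [anterior], [distributed], [strident]; every other specified feature is identical.
These terminals are all dominated by Supralaryngeal, and no proper subconstituent of Supralaryngeal covers them all; Supralaryngeal is their lowest common ancestor.
Spreading Supralaryngeal from /θ/ overwrites each of those terminals with /θ/'s values, yielding exactly [ð].
[voice] — on which /θ/ differs from /b/ — is unchanged, so Root cannot have spread; the constituent is no larger than Supralaryngeal.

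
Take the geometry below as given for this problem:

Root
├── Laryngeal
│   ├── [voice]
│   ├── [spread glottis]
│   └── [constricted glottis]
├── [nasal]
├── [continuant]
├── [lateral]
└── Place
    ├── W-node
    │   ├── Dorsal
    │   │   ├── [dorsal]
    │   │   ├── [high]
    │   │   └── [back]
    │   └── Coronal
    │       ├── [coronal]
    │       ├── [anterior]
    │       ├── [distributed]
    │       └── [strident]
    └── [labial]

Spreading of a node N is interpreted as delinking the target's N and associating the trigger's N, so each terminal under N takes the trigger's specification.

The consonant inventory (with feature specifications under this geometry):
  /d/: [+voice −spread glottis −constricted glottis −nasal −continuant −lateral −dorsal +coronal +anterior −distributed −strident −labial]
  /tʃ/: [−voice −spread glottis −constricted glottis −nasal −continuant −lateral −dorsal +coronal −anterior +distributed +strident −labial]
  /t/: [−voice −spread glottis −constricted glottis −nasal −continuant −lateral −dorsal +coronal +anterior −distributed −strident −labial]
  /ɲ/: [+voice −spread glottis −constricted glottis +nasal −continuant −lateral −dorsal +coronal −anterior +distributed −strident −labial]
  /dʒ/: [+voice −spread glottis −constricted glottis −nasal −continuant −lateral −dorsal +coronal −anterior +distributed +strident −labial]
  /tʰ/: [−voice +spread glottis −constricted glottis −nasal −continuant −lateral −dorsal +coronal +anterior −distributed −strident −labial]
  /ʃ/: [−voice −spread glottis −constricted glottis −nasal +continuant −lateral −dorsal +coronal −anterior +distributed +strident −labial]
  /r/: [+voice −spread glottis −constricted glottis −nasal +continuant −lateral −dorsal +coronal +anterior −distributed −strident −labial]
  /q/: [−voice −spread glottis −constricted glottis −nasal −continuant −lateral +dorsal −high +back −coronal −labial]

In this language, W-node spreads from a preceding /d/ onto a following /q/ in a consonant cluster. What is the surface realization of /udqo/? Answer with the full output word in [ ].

[udto]

W-node immediately or transitively dominates [dorsal], [high], [back], [coronal], [anterior], [distributed], [strident].
The target acquires /d/'s values for everything under W-node — [−dorsal], [+coronal], [+anterior], [−distributed], [−strident] — while keeping its own [voice], [spread glottis], [constricted glottis], ….
The resulting bundle matches /t/ in the inventory; substituting it for /q/ gives [udto].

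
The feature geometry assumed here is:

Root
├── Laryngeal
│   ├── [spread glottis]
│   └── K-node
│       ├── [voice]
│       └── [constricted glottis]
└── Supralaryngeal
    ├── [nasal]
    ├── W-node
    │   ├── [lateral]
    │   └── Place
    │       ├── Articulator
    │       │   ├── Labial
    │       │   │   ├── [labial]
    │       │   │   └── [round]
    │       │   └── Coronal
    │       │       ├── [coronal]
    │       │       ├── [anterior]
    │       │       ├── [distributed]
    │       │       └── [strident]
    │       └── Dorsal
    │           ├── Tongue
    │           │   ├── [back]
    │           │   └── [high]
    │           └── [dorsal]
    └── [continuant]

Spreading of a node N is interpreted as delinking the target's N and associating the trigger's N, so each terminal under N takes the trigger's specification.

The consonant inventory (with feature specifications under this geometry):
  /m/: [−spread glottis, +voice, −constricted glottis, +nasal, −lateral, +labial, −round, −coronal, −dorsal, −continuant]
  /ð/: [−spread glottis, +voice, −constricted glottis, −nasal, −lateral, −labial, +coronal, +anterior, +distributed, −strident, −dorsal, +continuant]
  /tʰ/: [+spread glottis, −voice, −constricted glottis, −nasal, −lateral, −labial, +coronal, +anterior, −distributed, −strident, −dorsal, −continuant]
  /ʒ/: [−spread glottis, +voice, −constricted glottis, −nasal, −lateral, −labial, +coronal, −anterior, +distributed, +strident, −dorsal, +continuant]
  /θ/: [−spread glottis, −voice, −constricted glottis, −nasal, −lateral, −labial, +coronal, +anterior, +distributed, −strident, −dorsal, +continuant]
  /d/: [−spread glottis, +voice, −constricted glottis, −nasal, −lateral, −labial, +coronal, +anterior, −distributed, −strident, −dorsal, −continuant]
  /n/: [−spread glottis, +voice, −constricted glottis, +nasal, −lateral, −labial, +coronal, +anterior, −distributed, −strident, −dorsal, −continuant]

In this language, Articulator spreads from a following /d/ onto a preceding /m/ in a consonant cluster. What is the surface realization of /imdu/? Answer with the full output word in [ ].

Articulator immediately or transitively dominates [labial], [round], [coronal], [anterior], [distributed], [strident].
After delinking /m/'s Articulator and linking /d/'s, the affected terminals become [−labial], [+coronal], [+anterior], [−distributed], [−strident]; [spread glottis], [voice], [constricted glottis], … (outside Articulator) are retained from /m/.
This feature bundle is that of [n], so /imdu/ surfaces as [indu].

[indu]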